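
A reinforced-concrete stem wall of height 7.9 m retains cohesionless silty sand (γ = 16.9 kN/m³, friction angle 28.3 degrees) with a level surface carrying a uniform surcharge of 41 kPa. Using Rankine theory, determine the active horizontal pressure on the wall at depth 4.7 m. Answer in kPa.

43.0 kPa

K_a = (1 − sin φ)/(1 + sin φ) = 0.3568.
σ_v = γz + q = 16.9 × 4.7 + 41 = 120.4 kPa.
σ_h = K_a σ_v = 0.3568 × 120.4 = 42.97 kPa.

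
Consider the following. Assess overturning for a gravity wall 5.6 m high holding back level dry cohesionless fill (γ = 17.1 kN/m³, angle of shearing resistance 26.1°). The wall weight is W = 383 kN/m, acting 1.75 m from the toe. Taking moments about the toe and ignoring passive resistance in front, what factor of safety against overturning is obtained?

3.44

K_a = tan²(45° − 26.1°/2) = 0.3889.
P_a = ½K_aγH² = 0.5×0.3889×17.1×5.6² = 104.3 kN/m, acting at H/3 = 1.867 m above the base.
Overturning moment M_o = P_a × H/3 = 104.3 × 1.867 = 194.7.
Resisting moment M_r = W × 1.75 = 383 × 1.75 = 670.2.
FS_overturning = M_r/M_o = 670.2/194.7 = 3.443.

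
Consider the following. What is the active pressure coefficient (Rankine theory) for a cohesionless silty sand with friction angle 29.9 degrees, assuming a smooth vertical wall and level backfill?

0.335

K_a = (1 − sin φ)/(1 + sin φ) = (1 − sin 29.9°)/(1 + sin 29.9°) = 0.3347.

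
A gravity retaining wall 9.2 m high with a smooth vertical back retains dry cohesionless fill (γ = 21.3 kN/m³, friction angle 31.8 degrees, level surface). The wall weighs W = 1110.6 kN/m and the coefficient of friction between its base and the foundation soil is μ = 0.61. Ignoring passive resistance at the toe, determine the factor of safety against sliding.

2.43

K_a = tan²(45° − 31.8°/2) = 0.3098.
P_a = ½K_aγH² = 0.5×0.3098×21.3×9.2² = 279.3 kN/m, acting at H/3 = 3.067 m above the base.
FS_sliding = μW / P_a = 0.61×1110.6 / 279.3 = 2.426.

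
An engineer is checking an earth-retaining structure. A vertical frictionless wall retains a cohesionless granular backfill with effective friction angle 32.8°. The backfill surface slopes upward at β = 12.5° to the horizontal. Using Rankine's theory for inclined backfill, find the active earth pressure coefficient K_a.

0.318

K_a = cos β · (cos β − √(cos²β − cos²φ)) / (cos β + √(cos²β − cos²φ)).
cos β = 0.9763, cos φ = 0.8406, √(cos²β − cos²φ) = 0.4966.
K_a = 0.9763 × (0.9763 − 0.4966)/(0.9763 + 0.4966) = 0.3180.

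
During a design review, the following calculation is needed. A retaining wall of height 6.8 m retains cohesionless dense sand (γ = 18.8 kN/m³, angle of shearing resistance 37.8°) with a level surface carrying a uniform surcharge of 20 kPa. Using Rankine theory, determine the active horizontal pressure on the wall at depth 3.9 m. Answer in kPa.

22.4 kPa

K_a = (1 − sin φ)/(1 + sin φ) = 0.2400.
σ_v = γz + q = 18.8 × 3.9 + 20 = 93.32 kPa.
σ_h = K_a σ_v = 0.2400 × 93.32 = 22.40 kPa.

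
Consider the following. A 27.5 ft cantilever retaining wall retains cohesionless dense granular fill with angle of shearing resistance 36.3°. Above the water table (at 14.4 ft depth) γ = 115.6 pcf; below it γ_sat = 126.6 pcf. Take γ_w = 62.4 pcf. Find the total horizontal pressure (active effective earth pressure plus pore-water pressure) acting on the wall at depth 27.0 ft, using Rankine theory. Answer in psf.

K_a = (1 − sin φ)/(1 + sin φ) = 0.2563.
γ' = 126.6 − 62.4 = 64.20 pcf.
Effective vertical stress at 27.0 ft: σ'_v = 115.6×14.4 + 64.20×12.6 = 2474 psf.
σ'_h = K_a σ'_v = 0.2563 × 2474 = 633.9 psf; u = γ_w × 12.6 = 786.2 psf.
Total σ_h = 633.9 + 786.2 = 1420 psf.

1420 psf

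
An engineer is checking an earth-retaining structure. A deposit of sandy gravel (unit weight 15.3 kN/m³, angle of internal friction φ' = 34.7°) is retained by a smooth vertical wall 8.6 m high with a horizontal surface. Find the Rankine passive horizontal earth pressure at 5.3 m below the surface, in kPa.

K_p = (1 + sin φ)/(1 − sin φ) = 3.643.
σ_h = K_p γ z = 3.643 × 15.3 × 5.3 = 295.4 kPa.

295 kPa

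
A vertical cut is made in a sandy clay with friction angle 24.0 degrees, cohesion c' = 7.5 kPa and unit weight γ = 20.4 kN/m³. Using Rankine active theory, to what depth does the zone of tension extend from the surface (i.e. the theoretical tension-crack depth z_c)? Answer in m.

1.13 m

K_a = tan²(45° − 24.0°/2) = 0.4217; √K_a = 0.6494.
The active pressure is zero where K_a γ z = 2c√K_a, so z_c = 2c/(γ√K_a) = 2×7.5/(20.4×0.6494) = 1.132 m.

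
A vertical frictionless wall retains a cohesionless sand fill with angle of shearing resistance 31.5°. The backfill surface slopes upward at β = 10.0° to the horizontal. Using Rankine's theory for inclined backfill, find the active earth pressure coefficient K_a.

0.328

K_a = cos β · (cos β − √(cos²β − cos²φ)) / (cos β + √(cos²β − cos²φ)).
cos β = 0.9848, cos φ = 0.8526, √(cos²β − cos²φ) = 0.4928.
K_a = 0.9848 × (0.9848 − 0.4928)/(0.9848 + 0.4928) = 0.3279.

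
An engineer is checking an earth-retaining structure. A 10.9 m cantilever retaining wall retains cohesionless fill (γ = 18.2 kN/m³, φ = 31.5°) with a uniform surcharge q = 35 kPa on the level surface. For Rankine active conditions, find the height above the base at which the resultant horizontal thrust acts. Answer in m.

4.11 m

K_a = 0.3136.
Triangular part P₁ = ½K_aγH² = 339.1 at H/3 = 3.633 m; rectangular part P₂ = K_a q H = 119.6 at H/2 = 5.450 m.
ȳ = (P₁·3.633 + P₂·5.450)/(P₁+P₂) = 4.107 m.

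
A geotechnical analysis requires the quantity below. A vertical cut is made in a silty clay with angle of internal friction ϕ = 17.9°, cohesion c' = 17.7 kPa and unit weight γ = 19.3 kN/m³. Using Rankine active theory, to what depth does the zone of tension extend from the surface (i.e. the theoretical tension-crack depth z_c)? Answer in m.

2.52 m

K_a = tan²(45° − 17.9°/2) = 0.5298; √K_a = 0.7279.
The active pressure is zero where K_a γ z = 2c√K_a, so z_c = 2c/(γ√K_a) = 2×17.7/(19.3×0.7279) = 2.520 m.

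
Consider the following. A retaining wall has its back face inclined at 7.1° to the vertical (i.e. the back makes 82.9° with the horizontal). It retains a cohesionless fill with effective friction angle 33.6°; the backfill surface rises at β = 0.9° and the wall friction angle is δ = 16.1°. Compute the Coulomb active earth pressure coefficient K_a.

K_a = sin²(α+φ) / [sin²α · sin(α−δ) · (1 + √{sin(φ+δ)sin(φ−β) / (sin(α−δ)sin(α+β))})²].
With α = 82.9°, φ = 33.6°, δ = 16.1°, β = 0.9°: K_a = 0.3167.

0.317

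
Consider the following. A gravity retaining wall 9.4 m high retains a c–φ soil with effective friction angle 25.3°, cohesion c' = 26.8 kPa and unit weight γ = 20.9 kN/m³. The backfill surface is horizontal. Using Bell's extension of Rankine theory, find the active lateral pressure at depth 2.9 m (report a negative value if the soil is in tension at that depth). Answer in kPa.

-9.63 kPa

K_a = (1 − sin φ)/(1 + sin φ) = 0.4012.
σ_a = K_a γ z − 2c√K_a = 0.4012×20.9×2.9 − 2×26.8×0.6334 = -9.634 kPa.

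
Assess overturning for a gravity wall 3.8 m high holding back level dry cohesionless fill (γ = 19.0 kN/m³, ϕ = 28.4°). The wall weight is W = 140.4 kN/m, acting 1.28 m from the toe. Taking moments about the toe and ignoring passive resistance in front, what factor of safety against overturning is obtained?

2.91

K_a = tan²(45° − 28.4°/2) = 0.3554.
P_a = ½K_aγH² = 0.5×0.3554×19.0×3.8² = 48.75 kN/m, acting at H/3 = 1.267 m above the base.
Overturning moment M_o = P_a × H/3 = 48.75 × 1.267 = 61.75.
Resisting moment M_r = W × 1.28 = 140.4 × 1.28 = 179.7.
FS_overturning = M_r/M_o = 179.7/61.75 = 2.910.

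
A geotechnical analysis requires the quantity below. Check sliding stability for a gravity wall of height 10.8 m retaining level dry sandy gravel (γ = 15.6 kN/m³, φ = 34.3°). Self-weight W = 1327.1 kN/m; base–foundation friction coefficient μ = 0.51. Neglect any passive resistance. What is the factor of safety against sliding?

K_a = tan²(45° − 34.3°/2) = 0.2792.
P_a = ½K_aγH² = 0.5×0.2792×15.6×10.8² = 254.0 kN/m, acting at H/3 = 3.600 m above the base.
FS_sliding = μW / P_a = 0.51×1327.1 / 254.0 = 2.665.

2.66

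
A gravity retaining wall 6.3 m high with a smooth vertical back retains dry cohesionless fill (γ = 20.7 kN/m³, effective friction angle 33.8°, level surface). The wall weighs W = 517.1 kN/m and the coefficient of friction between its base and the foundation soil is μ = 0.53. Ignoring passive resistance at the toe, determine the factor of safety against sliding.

2.34

K_a = tan²(45° − 33.8°/2) = 0.2851.
P_a = ½K_aγH² = 0.5×0.2851×20.7×6.3² = 117.1 kN/m, acting at H/3 = 2.100 m above the base.
FS_sliding = μW / P_a = 0.53×517.1 / 117.1 = 2.340.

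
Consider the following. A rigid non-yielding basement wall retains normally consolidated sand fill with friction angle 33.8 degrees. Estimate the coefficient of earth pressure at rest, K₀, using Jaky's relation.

0.444

K₀ = 1 − sin φ' = 1 − sin 33.8° = 0.4437.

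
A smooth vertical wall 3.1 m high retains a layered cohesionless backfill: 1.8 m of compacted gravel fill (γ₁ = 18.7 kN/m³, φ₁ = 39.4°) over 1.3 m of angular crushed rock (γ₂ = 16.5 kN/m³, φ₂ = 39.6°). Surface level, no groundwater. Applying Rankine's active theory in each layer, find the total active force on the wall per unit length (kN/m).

K_a1 = tan²(45°−39.4°/2) = 0.2234; K_a2 = tan²(45°−39.6°/2) = 0.2214.
Layer 1: σ at base = K_a1 γ₁ h₁ = 7.521 kPa; P₁ = ½×7.521×1.8 = 6.769.
Layer 2: σ_v at top = γ₁h₁ = 33.66; σ_h top = K_a2×33.66 = 7.453; σ_h base = K_a2×(33.66+16.5×1.3) = 12.20.
P₂ = ½(7.453+12.20)×1.3 = 12.78. Total P_a = 6.769+12.78 = 19.55 kN/m.

19.5 kN/m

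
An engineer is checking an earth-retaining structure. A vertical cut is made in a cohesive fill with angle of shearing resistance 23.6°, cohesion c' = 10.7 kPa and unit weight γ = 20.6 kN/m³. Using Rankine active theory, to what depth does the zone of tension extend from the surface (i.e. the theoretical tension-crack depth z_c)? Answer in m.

1.59 m

K_a = tan²(45° − 23.6°/2) = 0.4282; √K_a = 0.6544.
The active pressure is zero where K_a γ z = 2c√K_a, so z_c = 2c/(γ√K_a) = 2×10.7/(20.6×0.6544) = 1.588 m.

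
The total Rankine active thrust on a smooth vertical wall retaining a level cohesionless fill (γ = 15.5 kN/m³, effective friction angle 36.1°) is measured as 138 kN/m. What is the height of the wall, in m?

K_a = 0.2585. P_a = ½ K_a γ H² ⇒ H = √(2P_a/(K_a γ)).
H = √(2×138/(0.2585×15.5)) = 8.300 m.

8.30 m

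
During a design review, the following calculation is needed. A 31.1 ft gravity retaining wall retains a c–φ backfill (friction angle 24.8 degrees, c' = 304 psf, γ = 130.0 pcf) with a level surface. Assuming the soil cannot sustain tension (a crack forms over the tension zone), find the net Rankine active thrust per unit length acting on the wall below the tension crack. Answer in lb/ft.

15000 lb/ft

K_a = 0.4090; √K_a = 0.6395.
Tension-crack depth z_c = 2c/(γ√K_a) = 2×304/(130.0×0.6395) = 7.313 ft.
σ_a at base = K_a γ H − 2c√K_a = 0.4090×130.0×31.1 − 2×304×0.6395 = 1265 psf.
P_a = ½ × 1265 × (H − z_c) = 0.5×1265×23.79 = 15040 lb/ft.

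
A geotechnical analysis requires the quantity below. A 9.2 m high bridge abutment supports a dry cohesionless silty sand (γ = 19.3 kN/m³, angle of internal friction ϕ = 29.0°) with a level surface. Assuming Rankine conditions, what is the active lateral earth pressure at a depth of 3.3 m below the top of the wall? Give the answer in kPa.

K_a = (1 − sin φ)/(1 + sin φ) = 0.3470.
σ_h = K_a γ z = 0.3470 × 19.3 × 3.3 = 22.10 kPa.

22.1 kPa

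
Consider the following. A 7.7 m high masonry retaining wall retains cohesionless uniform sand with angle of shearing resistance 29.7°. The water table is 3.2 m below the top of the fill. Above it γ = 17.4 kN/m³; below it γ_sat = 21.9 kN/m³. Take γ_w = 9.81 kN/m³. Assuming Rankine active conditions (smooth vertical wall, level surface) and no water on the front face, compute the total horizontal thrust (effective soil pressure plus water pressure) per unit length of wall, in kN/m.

255 kN/m

K_a = tan²(45° − φ/2) = 0.3374.
γ' = 21.9 − 9.81 = 12.09 kN/m³. Depth below WT = 4.5 m.
σ'_h at WT = K_a γ d_w = 18.79 kPa; at base = 18.79 + K_a γ' × 4.5 = 37.14 kPa.
P₁ (0–3.2 m) = ½×18.79×3.2 = 30.06. P₂ (3.2–7.7 m) = ½(18.79+37.14)×4.5 = 125.8.
P_w = ½ γ_w h₂² = 0.5×9.81×4.5² = 99.33. Total = 30.06+125.8+99.33 = 255.2 kN/m.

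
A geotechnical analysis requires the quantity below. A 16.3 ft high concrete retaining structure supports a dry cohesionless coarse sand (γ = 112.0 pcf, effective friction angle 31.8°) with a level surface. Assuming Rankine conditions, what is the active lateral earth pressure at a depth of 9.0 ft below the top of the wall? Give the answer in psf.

K_a = (1 − sin φ)/(1 + sin φ) = 0.3098.
σ_h = K_a γ z = 0.3098 × 112.0 × 9.0 = 312.3 psf.

312 psf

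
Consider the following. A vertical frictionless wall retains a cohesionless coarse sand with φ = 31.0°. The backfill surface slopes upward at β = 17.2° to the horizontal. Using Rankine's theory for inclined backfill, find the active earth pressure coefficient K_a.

K_a = cos β · (cos β − √(cos²β − cos²φ)) / (cos β + √(cos²β − cos²φ)).
cos β = 0.9553, cos φ = 0.8572, √(cos²β − cos²φ) = 0.4217.
K_a = 0.9553 × (0.9553 − 0.4217)/(0.9553 + 0.4217) = 0.3702.

0.370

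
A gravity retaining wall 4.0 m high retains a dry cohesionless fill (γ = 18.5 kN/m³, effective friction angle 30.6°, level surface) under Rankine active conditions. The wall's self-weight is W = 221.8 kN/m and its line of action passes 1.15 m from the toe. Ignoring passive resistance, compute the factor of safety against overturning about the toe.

K_a = tan²(45° − 30.6°/2) = 0.3253.
P_a = ½K_aγH² = 0.5×0.3253×18.5×4.0² = 48.15 kN/m, acting at H/3 = 1.333 m above the base.
Overturning moment M_o = P_a × H/3 = 48.15 × 1.333 = 64.20.
Resisting moment M_r = W × 1.15 = 221.8 × 1.15 = 255.1.
FS_overturning = M_r/M_o = 255.1/64.20 = 3.973.

3.97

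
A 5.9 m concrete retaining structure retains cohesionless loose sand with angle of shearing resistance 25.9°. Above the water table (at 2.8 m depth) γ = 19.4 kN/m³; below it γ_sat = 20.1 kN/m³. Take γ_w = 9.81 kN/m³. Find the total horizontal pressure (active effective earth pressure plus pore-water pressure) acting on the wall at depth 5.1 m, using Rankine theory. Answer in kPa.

53.1 kPa

K_a = (1 − sin φ)/(1 + sin φ) = 0.3920.
γ' = 20.1 − 9.81 = 10.29 kN/m³.
Effective vertical stress at 5.1 m: σ'_v = 19.4×2.8 + 10.29×2.30 = 77.99 kPa.
σ'_h = K_a σ'_v = 0.3920 × 77.99 = 30.57 kPa; u = γ_w × 2.30 = 22.56 kPa.
Total σ_h = 30.57 + 22.56 = 53.13 kPa.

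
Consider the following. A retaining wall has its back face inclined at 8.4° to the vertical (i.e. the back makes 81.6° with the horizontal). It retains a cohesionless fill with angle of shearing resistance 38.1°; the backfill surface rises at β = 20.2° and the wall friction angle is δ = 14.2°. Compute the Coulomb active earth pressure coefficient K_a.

K_a = sin²(α+φ) / [sin²α · sin(α−δ) · (1 + √{sin(φ+δ)sin(φ−β) / (sin(α−δ)sin(α+β))})²].
With α = 81.6°, φ = 38.1°, δ = 14.2°, β = 20.2°: K_a = 0.3620.

0.362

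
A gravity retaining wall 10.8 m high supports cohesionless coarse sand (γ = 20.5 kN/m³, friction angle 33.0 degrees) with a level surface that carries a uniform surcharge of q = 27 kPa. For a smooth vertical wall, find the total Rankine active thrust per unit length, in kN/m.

438 kN/m

K_a = tan²(45° − φ/2) = 0.2948.
Soil triangle: ½ K_a γ H² = 0.5×0.2948×20.5×10.8² = 352.5 kN/m.
Surcharge rectangle: K_a q H = 0.2948×27×10.8 = 85.96 kN/m.
Total = 352.5 + 85.96 = 438.4 kN/m.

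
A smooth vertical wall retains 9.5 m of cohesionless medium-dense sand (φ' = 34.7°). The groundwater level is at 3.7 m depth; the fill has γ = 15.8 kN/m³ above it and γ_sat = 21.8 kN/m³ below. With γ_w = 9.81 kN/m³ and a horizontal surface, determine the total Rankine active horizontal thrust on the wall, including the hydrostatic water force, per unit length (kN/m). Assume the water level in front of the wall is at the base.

343 kN/m

K_a = tan²(45° − φ/2) = 0.2745.
γ' = 21.8 − 9.81 = 11.99 kN/m³. Depth below WT = 5.8 m.
σ'_h at WT = K_a γ d_w = 16.05 kPa; at base = 16.05 + K_a γ' × 5.8 = 35.13 kPa.
P₁ (0–3.7 m) = ½×16.05×3.7 = 29.68. P₂ (3.7–9.5 m) = ½(16.05+35.13)×5.8 = 148.4.
P_w = ½ γ_w h₂² = 0.5×9.81×5.8² = 165.0. Total = 29.68+148.4+165.0 = 343.1 kN/m.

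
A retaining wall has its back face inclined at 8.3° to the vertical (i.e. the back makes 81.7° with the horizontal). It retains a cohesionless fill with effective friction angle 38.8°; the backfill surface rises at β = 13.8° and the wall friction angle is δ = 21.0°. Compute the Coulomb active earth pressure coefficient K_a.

0.320

K_a = sin²(α+φ) / [sin²α · sin(α−δ) · (1 + √{sin(φ+δ)sin(φ−β) / (sin(α−δ)sin(α+β))})²].
With α = 81.7°, φ = 38.8°, δ = 21.0°, β = 13.8°: K_a = 0.3199.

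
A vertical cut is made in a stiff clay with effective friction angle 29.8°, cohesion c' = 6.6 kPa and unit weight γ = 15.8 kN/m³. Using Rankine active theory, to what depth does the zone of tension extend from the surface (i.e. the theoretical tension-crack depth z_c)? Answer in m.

K_a = tan²(45° − 29.8°/2) = 0.3360; √K_a = 0.5797.
The active pressure is zero where K_a γ z = 2c√K_a, so z_c = 2c/(γ√K_a) = 2×6.6/(15.8×0.5797) = 1.441 m.

1.44 m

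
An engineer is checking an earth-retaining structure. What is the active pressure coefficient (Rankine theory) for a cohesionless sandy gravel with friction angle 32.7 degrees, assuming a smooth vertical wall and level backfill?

0.298

K_a = tan²(45° − φ/2) = tan²(28.65°) = 0.2985.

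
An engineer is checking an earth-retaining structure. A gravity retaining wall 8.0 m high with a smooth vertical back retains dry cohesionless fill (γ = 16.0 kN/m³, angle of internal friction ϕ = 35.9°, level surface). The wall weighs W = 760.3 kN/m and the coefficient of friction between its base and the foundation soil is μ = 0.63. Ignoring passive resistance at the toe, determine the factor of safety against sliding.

3.59

K_a = tan²(45° − 35.9°/2) = 0.2607.
P_a = ½K_aγH² = 0.5×0.2607×16.0×8.0² = 133.5 kN/m, acting at H/3 = 2.667 m above the base.
FS_sliding = μW / P_a = 0.63×760.3 / 133.5 = 3.588.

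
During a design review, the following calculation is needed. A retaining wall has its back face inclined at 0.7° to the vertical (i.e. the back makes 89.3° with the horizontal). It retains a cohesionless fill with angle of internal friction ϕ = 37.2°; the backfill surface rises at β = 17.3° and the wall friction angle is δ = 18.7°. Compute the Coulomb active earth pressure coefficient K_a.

0.282

K_a = sin²(α+φ) / [sin²α · sin(α−δ) · (1 + √{sin(φ+δ)sin(φ−β) / (sin(α−δ)sin(α+β))})²].
With α = 89.3°, φ = 37.2°, δ = 18.7°, β = 17.3°: K_a = 0.2821.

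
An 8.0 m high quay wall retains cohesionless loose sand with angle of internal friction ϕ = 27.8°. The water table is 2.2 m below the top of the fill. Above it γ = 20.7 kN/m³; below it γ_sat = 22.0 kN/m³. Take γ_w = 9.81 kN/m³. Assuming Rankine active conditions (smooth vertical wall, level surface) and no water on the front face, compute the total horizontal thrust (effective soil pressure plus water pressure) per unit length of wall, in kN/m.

354 kN/m

K_a = tan²(45° − φ/2) = 0.3639.
γ' = 22.0 − 9.81 = 12.19 kN/m³. Depth below WT = 5.8 m.
σ'_h at WT = K_a γ d_w = 16.57 kPa; at base = 16.57 + K_a γ' × 5.8 = 42.30 kPa.
P₁ (0–2.2 m) = ½×16.57×2.2 = 18.23. P₂ (2.2–8.0 m) = ½(16.57+42.30)×5.8 = 170.7.
P_w = ½ γ_w h₂² = 0.5×9.81×5.8² = 165.0. Total = 18.23+170.7+165.0 = 354.0 kN/m.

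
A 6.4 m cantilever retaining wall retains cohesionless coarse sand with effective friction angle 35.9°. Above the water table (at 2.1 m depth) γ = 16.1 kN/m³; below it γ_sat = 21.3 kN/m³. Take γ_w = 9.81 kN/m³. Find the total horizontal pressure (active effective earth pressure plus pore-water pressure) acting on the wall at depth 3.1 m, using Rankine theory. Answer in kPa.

21.6 kPa

K_a = (1 − sin φ)/(1 + sin φ) = 0.2607.
γ' = 21.3 − 9.81 = 11.49 kN/m³.
Effective vertical stress at 3.1 m: σ'_v = 16.1×2.1 + 11.49×1.00 = 45.30 kPa.
σ'_h = K_a σ'_v = 0.2607 × 45.30 = 11.81 kPa; u = γ_w × 1.00 = 9.810 kPa.
Total σ_h = 11.81 + 9.810 = 21.62 kPa.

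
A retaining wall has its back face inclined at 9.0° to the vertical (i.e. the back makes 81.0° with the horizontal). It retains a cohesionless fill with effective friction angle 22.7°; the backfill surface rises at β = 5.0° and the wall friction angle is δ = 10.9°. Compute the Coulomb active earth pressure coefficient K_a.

K_a = sin²(α+φ) / [sin²α · sin(α−δ) · (1 + √{sin(φ+δ)sin(φ−β) / (sin(α−δ)sin(α+β))})²].
With α = 81.0°, φ = 22.7°, δ = 10.9°, β = 5.0°: K_a = 0.5078.

0.508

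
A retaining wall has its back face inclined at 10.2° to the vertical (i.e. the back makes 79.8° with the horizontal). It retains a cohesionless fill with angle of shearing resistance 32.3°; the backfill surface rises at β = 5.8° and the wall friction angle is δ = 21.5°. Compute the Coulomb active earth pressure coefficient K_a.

0.382

K_a = sin²(α+φ) / [sin²α · sin(α−δ) · (1 + √{sin(φ+δ)sin(φ−β) / (sin(α−δ)sin(α+β))})²].
With α = 79.8°, φ = 32.3°, δ = 21.5°, β = 5.8°: K_a = 0.3819.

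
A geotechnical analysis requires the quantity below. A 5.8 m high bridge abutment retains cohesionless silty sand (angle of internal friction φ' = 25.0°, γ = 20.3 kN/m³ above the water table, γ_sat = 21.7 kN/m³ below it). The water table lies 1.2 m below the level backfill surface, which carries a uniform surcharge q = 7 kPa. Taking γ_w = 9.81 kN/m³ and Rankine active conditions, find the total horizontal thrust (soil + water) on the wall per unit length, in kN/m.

223 kN/m

K_a = tan²(45° − φ/2) = 0.4059.
γ' = 21.7 − 9.81 = 11.89 kN/m³. h₂ = H − d_w = 4.6 m.
σ'_h: at surface K_a·q = 2.841; at WT K_a(q+γd_w) = 12.73; at base K_a(q+γd_w+γ'h₂) = 34.93 kPa.
P₁ = ½(2.841+12.73)×1.2 = 9.341; P₂ = ½(12.73+34.93)×4.6 = 109.6; P_w = ½γ_w h₂² = 103.8.
Total = 9.341+109.6+103.8 = 222.7 kN/m.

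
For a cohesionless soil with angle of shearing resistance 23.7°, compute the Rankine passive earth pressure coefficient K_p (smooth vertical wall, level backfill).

K_p = (1 + sin φ)/(1 − sin φ) = tan²(45° + 23.7°/2) = 2.344.

2.34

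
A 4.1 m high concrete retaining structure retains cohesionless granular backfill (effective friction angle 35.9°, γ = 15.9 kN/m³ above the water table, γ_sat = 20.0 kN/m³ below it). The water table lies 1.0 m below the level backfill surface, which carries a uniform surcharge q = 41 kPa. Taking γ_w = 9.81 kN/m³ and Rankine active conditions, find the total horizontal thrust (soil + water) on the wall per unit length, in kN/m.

K_a = tan²(45° − φ/2) = 0.2607.
γ' = 20.0 − 9.81 = 10.19 kN/m³. h₂ = H − d_w = 3.1 m.
σ'_h: at surface K_a·q = 10.69; at WT K_a(q+γd_w) = 14.84; at base K_a(q+γd_w+γ'h₂) = 23.07 kPa.
P₁ = ½(10.69+14.84)×1.0 = 12.76; P₂ = ½(14.84+23.07)×3.1 = 58.76; P_w = ½γ_w h₂² = 47.14.
Total = 12.76+58.76+47.14 = 118.7 kN/m.

119 kN/m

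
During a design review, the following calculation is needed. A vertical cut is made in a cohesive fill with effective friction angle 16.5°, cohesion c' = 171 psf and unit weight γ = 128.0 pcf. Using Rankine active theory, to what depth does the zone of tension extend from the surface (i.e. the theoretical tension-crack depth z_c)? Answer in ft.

3.58 ft

K_a = tan²(45° − 16.5°/2) = 0.5576; √K_a = 0.7467.
The active pressure is zero where K_a γ z = 2c√K_a, so z_c = 2c/(γ√K_a) = 2×171/(128.0×0.7467) = 3.578 ft.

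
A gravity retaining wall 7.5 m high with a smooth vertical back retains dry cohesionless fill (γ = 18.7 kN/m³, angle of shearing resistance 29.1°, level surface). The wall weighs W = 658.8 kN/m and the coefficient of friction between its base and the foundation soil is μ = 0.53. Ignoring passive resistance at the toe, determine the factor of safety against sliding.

1.92

K_a = tan²(45° − 29.1°/2) = 0.3456.
P_a = ½K_aγH² = 0.5×0.3456×18.7×7.5² = 181.8 kN/m, acting at H/3 = 2.500 m above the base.
FS_sliding = μW / P_a = 0.53×658.8 / 181.8 = 1.921.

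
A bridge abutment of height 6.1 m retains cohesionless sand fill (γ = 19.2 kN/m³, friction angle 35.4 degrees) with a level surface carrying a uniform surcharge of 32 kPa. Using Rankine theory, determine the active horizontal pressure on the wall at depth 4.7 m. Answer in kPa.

K_a = (1 − sin φ)/(1 + sin φ) = 0.2664.
σ_v = γz + q = 19.2 × 4.7 + 32 = 122.2 kPa.
σ_h = K_a σ_v = 0.2664 × 122.2 = 32.56 kPa.

32.6 kPa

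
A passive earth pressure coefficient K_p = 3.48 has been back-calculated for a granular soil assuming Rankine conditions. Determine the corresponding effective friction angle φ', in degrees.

K_p = (1+sin φ)/(1−sin φ) ⇒ sin φ = (K_p − 1)/(K_p + 1) = 0.5536.
φ = arcsin(0.5536) = 33.61°.

33.6°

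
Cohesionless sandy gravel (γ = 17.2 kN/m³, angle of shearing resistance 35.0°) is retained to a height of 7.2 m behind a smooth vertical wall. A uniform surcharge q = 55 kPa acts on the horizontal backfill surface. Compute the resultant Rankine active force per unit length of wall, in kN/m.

228 kN/m

K_a = tan²(45° − φ/2) = 0.2710.
Soil triangle: ½ K_a γ H² = 0.5×0.2710×17.2×7.2² = 120.8 kN/m.
Surcharge rectangle: K_a q H = 0.2710×55×7.2 = 107.3 kN/m.
Total = 120.8 + 107.3 = 228.1 kN/m.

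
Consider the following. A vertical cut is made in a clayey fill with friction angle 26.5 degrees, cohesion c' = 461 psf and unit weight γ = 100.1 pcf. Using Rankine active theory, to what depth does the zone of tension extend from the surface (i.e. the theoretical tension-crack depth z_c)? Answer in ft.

14.9 ft

K_a = tan²(45° − 26.5°/2) = 0.3829; √K_a = 0.6188.
The active pressure is zero where K_a γ z = 2c√K_a, so z_c = 2c/(γ√K_a) = 2×461/(100.1×0.6188) = 14.88 ft.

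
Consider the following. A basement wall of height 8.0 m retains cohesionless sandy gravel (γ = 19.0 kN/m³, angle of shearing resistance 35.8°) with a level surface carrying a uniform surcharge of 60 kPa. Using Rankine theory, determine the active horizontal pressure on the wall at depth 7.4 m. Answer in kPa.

52.5 kPa

K_a = (1 − sin φ)/(1 + sin φ) = 0.2619.
σ_v = γz + q = 19.0 × 7.4 + 60 = 200.6 kPa.
σ_h = K_a σ_v = 0.2619 × 200.6 = 52.53 kPa.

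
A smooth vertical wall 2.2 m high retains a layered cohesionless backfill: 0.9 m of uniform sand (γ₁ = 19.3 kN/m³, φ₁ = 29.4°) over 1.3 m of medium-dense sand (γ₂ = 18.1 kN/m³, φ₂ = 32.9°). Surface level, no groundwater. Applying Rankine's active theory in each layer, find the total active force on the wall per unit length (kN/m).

K_a1 = tan²(45°−29.4°/2) = 0.3415; K_a2 = tan²(45°−32.9°/2) = 0.2960.
Layer 1: σ at base = K_a1 γ₁ h₁ = 5.931 kPa; P₁ = ½×5.931×0.9 = 2.669.
Layer 2: σ_v at top = γ₁h₁ = 17.37; σ_h top = K_a2×17.37 = 5.142; σ_h base = K_a2×(17.37+18.1×1.3) = 12.11.
P₂ = ½(5.142+12.11)×1.3 = 11.21. Total P_a = 2.669+11.21 = 13.88 kN/m.

13.9 kN/m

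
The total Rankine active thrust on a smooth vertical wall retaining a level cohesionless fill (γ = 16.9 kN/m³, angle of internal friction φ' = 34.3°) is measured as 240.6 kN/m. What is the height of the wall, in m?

10.1 m

K_a = 0.2792. P_a = ½ K_a γ H² ⇒ H = √(2P_a/(K_a γ)).
H = √(2×240.6/(0.2792×16.9)) = 10.10 m.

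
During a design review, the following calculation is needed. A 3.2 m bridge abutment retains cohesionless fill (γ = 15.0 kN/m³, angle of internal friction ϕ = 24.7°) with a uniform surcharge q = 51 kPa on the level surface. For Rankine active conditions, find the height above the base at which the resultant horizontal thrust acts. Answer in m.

K_a = 0.4106.
Triangular part P₁ = ½K_aγH² = 31.53 at H/3 = 1.067 m; rectangular part P₂ = K_a q H = 67.00 at H/2 = 1.600 m.
ȳ = (P₁·1.067 + P₂·1.600)/(P₁+P₂) = 1.429 m.

1.43 m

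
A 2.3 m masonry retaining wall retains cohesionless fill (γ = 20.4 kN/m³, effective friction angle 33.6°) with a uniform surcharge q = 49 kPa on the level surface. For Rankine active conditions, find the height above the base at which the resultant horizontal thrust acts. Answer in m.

K_a = 0.2875.
Triangular part P₁ = ½K_aγH² = 15.51 at H/3 = 0.7667 m; rectangular part P₂ = K_a q H = 32.40 at H/2 = 1.150 m.
ȳ = (P₁·0.7667 + P₂·1.150)/(P₁+P₂) = 1.026 m.

1.03 m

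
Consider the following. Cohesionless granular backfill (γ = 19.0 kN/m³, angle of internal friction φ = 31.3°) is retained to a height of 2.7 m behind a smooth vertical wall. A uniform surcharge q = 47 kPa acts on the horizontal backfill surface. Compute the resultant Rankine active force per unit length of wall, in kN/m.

K_a = tan²(45° − φ/2) = 0.3162.
Soil triangle: ½ K_a γ H² = 0.5×0.3162×19.0×2.7² = 21.90 kN/m.
Surcharge rectangle: K_a q H = 0.3162×47×2.7 = 40.13 kN/m.
Total = 21.90 + 40.13 = 62.03 kN/m.

62.0 kN/m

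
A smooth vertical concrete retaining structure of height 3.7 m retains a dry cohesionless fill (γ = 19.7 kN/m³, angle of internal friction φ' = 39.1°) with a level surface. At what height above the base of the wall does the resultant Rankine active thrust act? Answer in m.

1.23 m

K_a = 0.2265.
The pressure distribution is triangular, so the resultant acts at H/3 above the base = 3.7/3 = 1.233 m.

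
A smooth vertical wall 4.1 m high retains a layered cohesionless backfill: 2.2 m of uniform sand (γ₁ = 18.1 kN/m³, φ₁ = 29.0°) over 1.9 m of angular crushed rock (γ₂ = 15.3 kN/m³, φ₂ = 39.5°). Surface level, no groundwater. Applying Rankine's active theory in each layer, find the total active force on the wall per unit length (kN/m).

K_a1 = tan²(45°−29.0°/2) = 0.3470; K_a2 = tan²(45°−39.5°/2) = 0.2224.
Layer 1: σ at base = K_a1 γ₁ h₁ = 13.82 kPa; P₁ = ½×13.82×2.2 = 15.20.
Layer 2: σ_v at top = γ₁h₁ = 39.82; σ_h top = K_a2×39.82 = 8.857; σ_h base = K_a2×(39.82+15.3×1.9) = 15.32.
P₂ = ½(8.857+15.32)×1.9 = 22.97. Total P_a = 15.20+22.97 = 38.17 kN/m.

38.2 kN/m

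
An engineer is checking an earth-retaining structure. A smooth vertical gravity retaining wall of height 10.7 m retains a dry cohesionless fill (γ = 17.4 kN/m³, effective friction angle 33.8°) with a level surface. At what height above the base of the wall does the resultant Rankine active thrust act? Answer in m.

3.57 m

K_a = 0.2851.
The pressure distribution is triangular, so the resultant acts at H/3 above the base = 10.7/3 = 3.567 m.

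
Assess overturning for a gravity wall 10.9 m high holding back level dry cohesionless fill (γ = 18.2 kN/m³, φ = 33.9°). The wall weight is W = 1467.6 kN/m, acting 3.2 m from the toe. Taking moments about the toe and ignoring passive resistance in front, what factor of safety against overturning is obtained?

K_a = tan²(45° − 33.9°/2) = 0.2839.
P_a = ½K_aγH² = 0.5×0.2839×18.2×10.9² = 307.0 kN/m, acting at H/3 = 3.633 m above the base.
Overturning moment M_o = P_a × H/3 = 307.0 × 3.633 = 1115.
Resisting moment M_r = W × 3.2 = 1467.6 × 3.2 = 4696.
FS_overturning = M_r/M_o = 4696/1115 = 4.211.

4.21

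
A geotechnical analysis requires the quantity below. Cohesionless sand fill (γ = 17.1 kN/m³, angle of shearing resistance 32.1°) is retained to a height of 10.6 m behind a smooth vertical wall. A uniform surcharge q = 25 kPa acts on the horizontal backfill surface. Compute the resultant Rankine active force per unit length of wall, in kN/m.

K_a = tan²(45° − φ/2) = 0.3060.
Soil triangle: ½ K_a γ H² = 0.5×0.3060×17.1×10.6² = 294.0 kN/m.
Surcharge rectangle: K_a q H = 0.3060×25×10.6 = 81.09 kN/m.
Total = 294.0 + 81.09 = 375.1 kN/m.

375 kN/m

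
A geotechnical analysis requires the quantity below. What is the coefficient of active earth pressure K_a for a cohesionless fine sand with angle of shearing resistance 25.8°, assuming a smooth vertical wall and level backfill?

K_a = tan²(45° − φ/2) = tan²(32.10°) = 0.3935.

0.394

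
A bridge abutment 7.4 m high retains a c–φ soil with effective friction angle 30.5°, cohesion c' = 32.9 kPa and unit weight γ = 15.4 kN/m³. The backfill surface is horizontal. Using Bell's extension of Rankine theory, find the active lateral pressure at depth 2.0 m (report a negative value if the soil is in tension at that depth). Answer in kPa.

-27.5 kPa

K_a = (1 − sin φ)/(1 + sin φ) = 0.3267.
σ_a = K_a γ z − 2c√K_a = 0.3267×15.4×2.0 − 2×32.9×0.5715 = -27.55 kPa.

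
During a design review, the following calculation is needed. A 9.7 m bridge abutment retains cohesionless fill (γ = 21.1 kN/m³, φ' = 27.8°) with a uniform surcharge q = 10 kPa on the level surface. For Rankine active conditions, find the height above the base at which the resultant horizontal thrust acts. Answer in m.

3.38 m

K_a = 0.3639.
Triangular part P₁ = ½K_aγH² = 361.2 at H/3 = 3.233 m; rectangular part P₂ = K_a q H = 35.30 at H/2 = 4.850 m.
ȳ = (P₁·3.233 + P₂·4.850)/(P₁+P₂) = 3.377 m.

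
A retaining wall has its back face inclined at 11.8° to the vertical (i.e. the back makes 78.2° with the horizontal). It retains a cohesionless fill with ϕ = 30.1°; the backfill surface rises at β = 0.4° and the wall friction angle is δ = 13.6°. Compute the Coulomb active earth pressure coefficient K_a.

0.396

K_a = sin²(α+φ) / [sin²α · sin(α−δ) · (1 + √{sin(φ+δ)sin(φ−β) / (sin(α−δ)sin(α+β))})²].
With α = 78.2°, φ = 30.1°, δ = 13.6°, β = 0.4°: K_a = 0.3960.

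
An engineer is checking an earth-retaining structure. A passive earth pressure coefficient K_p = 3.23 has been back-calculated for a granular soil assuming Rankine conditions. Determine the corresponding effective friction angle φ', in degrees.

31.8°

K_p = (1+sin φ)/(1−sin φ) ⇒ sin φ = (K_p − 1)/(K_p + 1) = 0.5272.
φ = arcsin(0.5272) = 31.82°.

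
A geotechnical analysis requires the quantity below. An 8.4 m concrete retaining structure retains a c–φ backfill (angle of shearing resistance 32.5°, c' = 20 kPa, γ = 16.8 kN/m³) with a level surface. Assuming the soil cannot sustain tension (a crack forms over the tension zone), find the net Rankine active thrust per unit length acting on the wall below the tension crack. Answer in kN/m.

K_a = 0.3010; √K_a = 0.5486.
Tension-crack depth z_c = 2c/(γ√K_a) = 2×20/(16.8×0.5486) = 4.340 m.
σ_a at base = K_a γ H − 2c√K_a = 0.3010×16.8×8.4 − 2×20×0.5486 = 20.53 kPa.
P_a = ½ × 20.53 × (H − z_c) = 0.5×20.53×4.060 = 41.68 kN/m.

41.7 kN/m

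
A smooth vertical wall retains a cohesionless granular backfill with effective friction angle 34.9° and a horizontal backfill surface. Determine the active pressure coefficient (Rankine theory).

0.272

K_a = tan²(45° − φ/2) = tan²(27.55°) = 0.2721.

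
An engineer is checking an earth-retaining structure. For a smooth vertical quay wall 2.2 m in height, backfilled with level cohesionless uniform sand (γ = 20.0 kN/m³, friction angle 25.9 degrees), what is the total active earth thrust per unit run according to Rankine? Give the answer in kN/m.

K_a = tan²(45° − φ/2) = 0.3920.
P_a = ½ K_a γ H² = 0.5 × 0.3920 × 20.0 × 2.2² = 18.97 kN/m.

19.0 kN/m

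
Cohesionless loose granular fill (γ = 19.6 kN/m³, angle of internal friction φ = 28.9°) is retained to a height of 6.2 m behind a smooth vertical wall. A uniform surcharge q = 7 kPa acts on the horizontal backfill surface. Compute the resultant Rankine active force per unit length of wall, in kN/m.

146 kN/m

K_a = tan²(45° − φ/2) = 0.3484.
Soil triangle: ½ K_a γ H² = 0.5×0.3484×19.6×6.2² = 131.2 kN/m.
Surcharge rectangle: K_a q H = 0.3484×7×6.2 = 15.12 kN/m.
Total = 131.2 + 15.12 = 146.4 kN/m.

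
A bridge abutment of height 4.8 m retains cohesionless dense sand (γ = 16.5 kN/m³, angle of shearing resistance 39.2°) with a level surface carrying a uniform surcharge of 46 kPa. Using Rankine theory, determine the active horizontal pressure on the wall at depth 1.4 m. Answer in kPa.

K_a = (1 − sin φ)/(1 + sin φ) = 0.2255.
σ_v = γz + q = 16.5 × 1.4 + 46 = 69.10 kPa.
σ_h = K_a σ_v = 0.2255 × 69.10 = 15.58 kPa.

15.6 kPa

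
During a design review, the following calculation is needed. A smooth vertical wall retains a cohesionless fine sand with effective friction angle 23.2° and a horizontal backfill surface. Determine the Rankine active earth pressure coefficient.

0.435

K_a = (1 − sin φ)/(1 + sin φ) = (1 − sin 23.2°)/(1 + sin 23.2°) = 0.4348.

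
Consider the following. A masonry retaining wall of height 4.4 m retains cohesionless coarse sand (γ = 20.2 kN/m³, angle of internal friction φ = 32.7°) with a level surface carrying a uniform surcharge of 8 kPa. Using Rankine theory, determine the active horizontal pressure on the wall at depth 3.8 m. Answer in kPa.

25.3 kPa

K_a = (1 − sin φ)/(1 + sin φ) = 0.2985.
σ_v = γz + q = 20.2 × 3.8 + 8 = 84.76 kPa.
σ_h = K_a σ_v = 0.2985 × 84.76 = 25.30 kPa.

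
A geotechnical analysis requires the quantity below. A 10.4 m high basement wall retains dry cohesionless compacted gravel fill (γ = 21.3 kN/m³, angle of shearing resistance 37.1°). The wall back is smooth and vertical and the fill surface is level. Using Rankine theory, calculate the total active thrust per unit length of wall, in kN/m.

285 kN/m

K_a = tan²(45° − φ/2) = 0.2475.
P_a = ½ K_a γ H² = 0.5 × 0.2475 × 21.3 × 10.4² = 285.1 kN/m.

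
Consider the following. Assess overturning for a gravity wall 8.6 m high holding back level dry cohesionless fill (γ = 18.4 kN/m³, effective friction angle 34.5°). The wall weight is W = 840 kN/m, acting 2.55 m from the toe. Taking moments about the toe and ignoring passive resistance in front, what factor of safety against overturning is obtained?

3.97

K_a = tan²(45° − 34.5°/2) = 0.2768.
P_a = ½K_aγH² = 0.5×0.2768×18.4×8.6² = 188.3 kN/m, acting at H/3 = 2.867 m above the base.
Overturning moment M_o = P_a × H/3 = 188.3 × 2.867 = 539.9.
Resisting moment M_r = W × 2.55 = 840 × 2.55 = 2142.
FS_overturning = M_r/M_o = 2142/539.9 = 3.967.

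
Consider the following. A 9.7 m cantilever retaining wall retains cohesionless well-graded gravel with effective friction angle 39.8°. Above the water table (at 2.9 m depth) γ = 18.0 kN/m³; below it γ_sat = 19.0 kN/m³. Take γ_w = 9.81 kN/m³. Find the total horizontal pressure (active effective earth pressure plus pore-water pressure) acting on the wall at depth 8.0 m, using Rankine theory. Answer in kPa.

71.8 kPa

K_a = (1 − sin φ)/(1 + sin φ) = 0.2194.
γ' = 19.0 − 9.81 = 9.190 kN/m³.
Effective vertical stress at 8.0 m: σ'_v = 18.0×2.9 + 9.190×5.10 = 99.07 kPa.
σ'_h = K_a σ'_v = 0.2194 × 99.07 = 21.74 kPa; u = γ_w × 5.10 = 50.03 kPa.
Total σ_h = 21.74 + 50.03 = 71.77 kPa.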